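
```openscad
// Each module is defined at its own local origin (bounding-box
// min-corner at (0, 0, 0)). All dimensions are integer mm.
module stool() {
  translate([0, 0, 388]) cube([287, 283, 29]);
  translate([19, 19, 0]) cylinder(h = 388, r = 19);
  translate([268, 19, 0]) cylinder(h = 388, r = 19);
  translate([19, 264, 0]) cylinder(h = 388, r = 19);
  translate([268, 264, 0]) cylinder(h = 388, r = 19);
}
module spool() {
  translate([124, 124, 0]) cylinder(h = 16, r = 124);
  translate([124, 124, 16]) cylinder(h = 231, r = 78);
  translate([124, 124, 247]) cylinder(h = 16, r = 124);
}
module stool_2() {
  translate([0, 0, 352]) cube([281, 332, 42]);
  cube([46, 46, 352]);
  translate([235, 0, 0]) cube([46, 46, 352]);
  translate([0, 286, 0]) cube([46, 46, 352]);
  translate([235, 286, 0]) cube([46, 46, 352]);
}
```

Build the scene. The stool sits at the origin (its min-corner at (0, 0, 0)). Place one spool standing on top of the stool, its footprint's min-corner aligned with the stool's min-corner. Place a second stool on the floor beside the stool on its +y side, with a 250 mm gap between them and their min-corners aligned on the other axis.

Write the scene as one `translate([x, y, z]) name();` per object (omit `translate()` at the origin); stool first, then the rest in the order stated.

stool();
translate([0, 0, 417]) spool();
translate([0, 533, 0]) stool_2();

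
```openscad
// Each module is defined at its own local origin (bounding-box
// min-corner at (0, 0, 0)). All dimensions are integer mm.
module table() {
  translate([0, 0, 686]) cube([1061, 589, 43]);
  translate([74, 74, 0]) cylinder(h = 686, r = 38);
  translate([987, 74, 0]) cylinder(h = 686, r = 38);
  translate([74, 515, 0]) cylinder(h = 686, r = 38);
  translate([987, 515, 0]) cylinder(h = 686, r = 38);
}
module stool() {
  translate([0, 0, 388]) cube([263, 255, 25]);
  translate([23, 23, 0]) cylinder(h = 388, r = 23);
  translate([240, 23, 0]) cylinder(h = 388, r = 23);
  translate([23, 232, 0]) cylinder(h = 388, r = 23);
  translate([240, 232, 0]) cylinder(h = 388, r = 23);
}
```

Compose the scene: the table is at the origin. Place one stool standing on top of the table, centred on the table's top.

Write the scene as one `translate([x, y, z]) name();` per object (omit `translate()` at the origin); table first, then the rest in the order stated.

table();
translate([399, 167, 729]) stool();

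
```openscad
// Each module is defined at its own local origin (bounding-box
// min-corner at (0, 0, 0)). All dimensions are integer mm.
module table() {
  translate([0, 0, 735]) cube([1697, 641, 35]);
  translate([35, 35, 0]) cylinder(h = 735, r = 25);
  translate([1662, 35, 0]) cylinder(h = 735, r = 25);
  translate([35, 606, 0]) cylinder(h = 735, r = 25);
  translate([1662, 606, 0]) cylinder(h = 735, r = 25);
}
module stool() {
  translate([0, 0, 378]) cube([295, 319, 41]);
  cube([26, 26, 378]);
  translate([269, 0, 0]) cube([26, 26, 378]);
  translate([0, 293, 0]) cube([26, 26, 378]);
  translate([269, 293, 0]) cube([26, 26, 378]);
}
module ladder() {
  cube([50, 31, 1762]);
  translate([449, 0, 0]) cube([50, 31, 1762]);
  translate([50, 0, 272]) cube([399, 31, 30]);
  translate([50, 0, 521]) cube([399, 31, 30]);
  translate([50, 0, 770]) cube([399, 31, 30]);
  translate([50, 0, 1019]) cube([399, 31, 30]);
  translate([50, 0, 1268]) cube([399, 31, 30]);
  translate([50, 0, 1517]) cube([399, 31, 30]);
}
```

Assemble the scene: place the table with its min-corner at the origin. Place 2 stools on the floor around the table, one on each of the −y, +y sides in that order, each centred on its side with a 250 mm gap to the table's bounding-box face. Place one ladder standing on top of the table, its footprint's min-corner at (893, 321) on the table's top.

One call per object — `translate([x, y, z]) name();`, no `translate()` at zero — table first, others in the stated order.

table();
translate([701, -569, 0]) stool();
translate([701, 891, 0]) stool();
translate([893, 321, 770]) ladder();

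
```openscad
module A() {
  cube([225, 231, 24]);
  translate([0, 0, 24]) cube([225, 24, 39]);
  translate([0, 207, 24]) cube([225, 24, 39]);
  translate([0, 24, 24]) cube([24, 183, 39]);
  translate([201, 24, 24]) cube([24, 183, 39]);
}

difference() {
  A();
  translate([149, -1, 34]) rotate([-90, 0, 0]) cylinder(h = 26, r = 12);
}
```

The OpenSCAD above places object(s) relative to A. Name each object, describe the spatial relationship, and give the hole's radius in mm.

The subtracted cylinder has r = 12 mm.

A is an open box. The open box has a circular hole through its front wall. The hole's radius is 12 mm.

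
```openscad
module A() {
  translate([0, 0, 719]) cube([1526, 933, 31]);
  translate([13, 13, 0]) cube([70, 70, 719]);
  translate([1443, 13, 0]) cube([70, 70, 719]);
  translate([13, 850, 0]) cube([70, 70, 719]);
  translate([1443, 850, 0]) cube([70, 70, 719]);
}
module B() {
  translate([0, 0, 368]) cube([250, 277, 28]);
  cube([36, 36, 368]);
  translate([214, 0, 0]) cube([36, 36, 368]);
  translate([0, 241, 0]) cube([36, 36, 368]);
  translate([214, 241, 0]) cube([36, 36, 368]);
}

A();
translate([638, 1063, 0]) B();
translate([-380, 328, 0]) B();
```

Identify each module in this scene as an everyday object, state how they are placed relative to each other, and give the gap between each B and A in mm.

A is a table. B is a stool. Two stools sit around the table at the +y, −x sides. The gap between each stool and the table is 130 mm.

Each stool's nearest face is 130 mm from the table's bounding box.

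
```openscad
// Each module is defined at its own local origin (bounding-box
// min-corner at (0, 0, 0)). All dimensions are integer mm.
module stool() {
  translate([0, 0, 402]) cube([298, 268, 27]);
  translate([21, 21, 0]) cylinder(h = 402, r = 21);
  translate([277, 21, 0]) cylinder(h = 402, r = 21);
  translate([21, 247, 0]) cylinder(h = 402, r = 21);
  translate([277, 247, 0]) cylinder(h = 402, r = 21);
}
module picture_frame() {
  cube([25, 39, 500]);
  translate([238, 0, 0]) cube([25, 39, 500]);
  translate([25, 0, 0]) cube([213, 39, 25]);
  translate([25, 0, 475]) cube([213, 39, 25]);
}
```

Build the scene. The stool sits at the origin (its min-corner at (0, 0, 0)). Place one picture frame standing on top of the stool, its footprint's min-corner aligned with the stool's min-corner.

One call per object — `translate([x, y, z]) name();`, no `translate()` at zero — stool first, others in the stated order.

stool();
translate([0, 0, 429]) picture_frame();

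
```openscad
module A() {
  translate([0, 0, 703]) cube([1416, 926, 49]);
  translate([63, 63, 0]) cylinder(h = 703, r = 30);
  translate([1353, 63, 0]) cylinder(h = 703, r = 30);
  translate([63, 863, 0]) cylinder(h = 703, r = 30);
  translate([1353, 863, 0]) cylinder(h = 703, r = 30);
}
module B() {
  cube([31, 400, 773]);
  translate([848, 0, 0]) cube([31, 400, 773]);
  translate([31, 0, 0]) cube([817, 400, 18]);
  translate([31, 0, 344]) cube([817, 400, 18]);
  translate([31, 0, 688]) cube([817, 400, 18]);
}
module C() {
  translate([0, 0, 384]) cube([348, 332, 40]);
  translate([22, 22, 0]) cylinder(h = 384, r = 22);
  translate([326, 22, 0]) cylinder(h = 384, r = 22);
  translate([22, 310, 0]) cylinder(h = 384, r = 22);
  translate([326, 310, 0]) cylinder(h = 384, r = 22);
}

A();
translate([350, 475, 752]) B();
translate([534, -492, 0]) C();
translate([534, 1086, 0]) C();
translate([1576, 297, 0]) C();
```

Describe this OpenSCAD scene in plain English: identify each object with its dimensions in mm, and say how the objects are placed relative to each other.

A is a table: top 1416 mm (x) × 926 mm (y), 49 mm thick, upper face at z = 752 mm, on four round legs of 60 mm diameter, each leg's bounding box inset 33 mm from the nearest pair of top edges, running from z = 0 to the bottom of the top.

B is a bookshelf 879 mm wide overall, 400 mm deep and 773 mm tall. The two sides are 31 mm thick vertical panels. 3 horizontal shelves of 18 mm thickness span between the inner faces of the sides; the lowest shelf sits on the floor and shelves are stacked with a clear vertical gap of 326 mm between each pair.

C is a simple wooden stool: a rectangular seat 348 mm (x) by 332 mm (y), 40 mm thick, top face at z = 424 mm, on four round legs, each 44 mm in diameter. The legs rest on z = 0, each leg's axis is inset half a diameter from the nearest pair of seat edges (so the leg's bounding box is flush with the corner).

The bookshelf is on top of the table. Three stools sit around the table at the −y, +y, +x sides.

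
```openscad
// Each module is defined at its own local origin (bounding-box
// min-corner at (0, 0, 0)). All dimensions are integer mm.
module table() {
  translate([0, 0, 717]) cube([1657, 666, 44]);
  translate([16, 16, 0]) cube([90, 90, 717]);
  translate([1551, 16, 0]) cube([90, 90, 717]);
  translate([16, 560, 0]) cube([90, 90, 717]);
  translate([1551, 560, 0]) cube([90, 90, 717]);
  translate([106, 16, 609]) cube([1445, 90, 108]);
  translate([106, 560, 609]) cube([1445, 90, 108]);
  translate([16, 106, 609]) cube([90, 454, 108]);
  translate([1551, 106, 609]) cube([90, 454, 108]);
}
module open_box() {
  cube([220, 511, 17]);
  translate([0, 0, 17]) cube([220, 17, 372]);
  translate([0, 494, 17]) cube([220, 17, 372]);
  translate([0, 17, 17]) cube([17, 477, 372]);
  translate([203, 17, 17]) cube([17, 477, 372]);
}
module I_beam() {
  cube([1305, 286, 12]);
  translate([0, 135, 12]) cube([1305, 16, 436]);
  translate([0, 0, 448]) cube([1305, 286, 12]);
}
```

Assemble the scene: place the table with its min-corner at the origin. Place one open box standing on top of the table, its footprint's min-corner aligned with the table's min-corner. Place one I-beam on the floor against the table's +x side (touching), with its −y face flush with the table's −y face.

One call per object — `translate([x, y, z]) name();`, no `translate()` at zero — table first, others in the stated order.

table();
translate([0, 0, 761]) open_box();
translate([1657, 0, 0]) I_beam();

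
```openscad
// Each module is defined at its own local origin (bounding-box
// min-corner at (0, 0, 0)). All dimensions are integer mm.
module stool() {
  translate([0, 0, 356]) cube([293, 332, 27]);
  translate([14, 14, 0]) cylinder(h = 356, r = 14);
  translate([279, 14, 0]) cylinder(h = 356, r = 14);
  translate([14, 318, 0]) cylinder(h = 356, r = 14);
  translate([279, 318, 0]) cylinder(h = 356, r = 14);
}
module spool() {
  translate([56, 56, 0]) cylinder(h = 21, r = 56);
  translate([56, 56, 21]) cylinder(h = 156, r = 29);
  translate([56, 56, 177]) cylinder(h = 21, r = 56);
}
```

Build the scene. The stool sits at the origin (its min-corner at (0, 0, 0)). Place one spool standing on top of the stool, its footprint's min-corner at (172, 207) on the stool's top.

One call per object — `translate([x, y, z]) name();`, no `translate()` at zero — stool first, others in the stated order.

stool();
translate([172, 207, 383]) spool();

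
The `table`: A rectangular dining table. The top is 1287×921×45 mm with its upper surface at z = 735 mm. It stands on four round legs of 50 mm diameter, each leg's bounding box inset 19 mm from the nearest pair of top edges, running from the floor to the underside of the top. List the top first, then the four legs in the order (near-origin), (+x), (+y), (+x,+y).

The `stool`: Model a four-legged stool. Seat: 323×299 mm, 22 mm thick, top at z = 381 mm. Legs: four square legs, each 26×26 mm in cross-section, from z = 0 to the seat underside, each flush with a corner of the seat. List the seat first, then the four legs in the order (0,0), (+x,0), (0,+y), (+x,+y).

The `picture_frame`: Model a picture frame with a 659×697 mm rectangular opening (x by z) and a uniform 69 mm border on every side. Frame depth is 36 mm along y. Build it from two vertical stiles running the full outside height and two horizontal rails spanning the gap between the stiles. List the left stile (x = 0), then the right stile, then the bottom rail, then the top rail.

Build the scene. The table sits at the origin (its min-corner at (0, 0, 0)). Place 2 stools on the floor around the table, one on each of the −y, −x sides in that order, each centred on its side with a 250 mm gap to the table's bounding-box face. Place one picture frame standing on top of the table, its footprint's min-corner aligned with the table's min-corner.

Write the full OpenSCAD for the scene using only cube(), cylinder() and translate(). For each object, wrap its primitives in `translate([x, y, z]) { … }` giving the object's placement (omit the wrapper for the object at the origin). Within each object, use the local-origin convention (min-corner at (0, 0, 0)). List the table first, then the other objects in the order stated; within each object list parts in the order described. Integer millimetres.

translate([0, 0, 690]) cube([1287, 921, 45]);
translate([44, 44, 0]) cylinder(h = 690, r = 25);
translate([1243, 44, 0]) cylinder(h = 690, r = 25);
translate([44, 877, 0]) cylinder(h = 690, r = 25);
translate([1243, 877, 0]) cylinder(h = 690, r = 25);
translate([482, -549, 0]) {
  translate([0, 0, 359]) cube([323, 299, 22]);
  cube([26, 26, 359]);
  translate([297, 0, 0]) cube([26, 26, 359]);
  translate([0, 273, 0]) cube([26, 26, 359]);
  translate([297, 273, 0]) cube([26, 26, 359]);
}
translate([-573, 311, 0]) {
  translate([0, 0, 359]) cube([323, 299, 22]);
  cube([26, 26, 359]);
  translate([297, 0, 0]) cube([26, 26, 359]);
  translate([0, 273, 0]) cube([26, 26, 359]);
  translate([297, 273, 0]) cube([26, 26, 359]);
}
translate([0, 0, 735]) {
  cube([69, 36, 835]);
  translate([728, 0, 0]) cube([69, 36, 835]);
  translate([69, 0, 0]) cube([659, 36, 69]);
  translate([69, 0, 766]) cube([659, 36, 69]);
}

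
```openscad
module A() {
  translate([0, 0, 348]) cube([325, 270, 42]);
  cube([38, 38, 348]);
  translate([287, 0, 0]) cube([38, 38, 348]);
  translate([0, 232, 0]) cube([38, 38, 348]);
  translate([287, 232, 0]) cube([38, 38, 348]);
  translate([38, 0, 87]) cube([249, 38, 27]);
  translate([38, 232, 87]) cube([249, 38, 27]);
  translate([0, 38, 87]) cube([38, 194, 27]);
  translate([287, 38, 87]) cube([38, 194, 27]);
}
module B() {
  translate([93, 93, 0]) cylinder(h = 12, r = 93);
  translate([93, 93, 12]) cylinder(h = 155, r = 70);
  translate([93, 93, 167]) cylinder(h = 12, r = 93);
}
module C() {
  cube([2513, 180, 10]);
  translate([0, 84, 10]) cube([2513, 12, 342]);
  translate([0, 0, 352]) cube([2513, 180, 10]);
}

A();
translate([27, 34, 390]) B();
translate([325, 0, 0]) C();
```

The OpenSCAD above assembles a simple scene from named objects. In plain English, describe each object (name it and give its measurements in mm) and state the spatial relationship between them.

A is a four-legged stool. The seat is 325×270 mm, 42 mm thick, top at z = 390 mm. It stands on four square legs, each 38×38 mm in cross-section, from z = 0 to the seat underside, each flush with a corner of the seat. Four stretchers, 38 mm wide and 27 mm tall, connect adjacent legs with their undersides at z = 87 mm, each running between the inner faces of the legs it joins and aligned with the legs' outer faces on the other axis.

B is a spool: two coaxial disc flanges of radius 93 mm and thickness 12 mm, joined by a core cylinder of radius 70 mm and height 155 mm. The lower flange rests on z = 0 and the three cylinders share a vertical axis.

C is an I-beam lying along x, 2513 mm long. Overall section height 362 mm. Two flanges 180 mm wide (y) and 10 mm thick, one on the floor and one at the top; a web 12 mm thick runs between them, centred on the flange width.

The spool is on top of the stool. The I-beam is against the stool's +x side, with their −y faces flush.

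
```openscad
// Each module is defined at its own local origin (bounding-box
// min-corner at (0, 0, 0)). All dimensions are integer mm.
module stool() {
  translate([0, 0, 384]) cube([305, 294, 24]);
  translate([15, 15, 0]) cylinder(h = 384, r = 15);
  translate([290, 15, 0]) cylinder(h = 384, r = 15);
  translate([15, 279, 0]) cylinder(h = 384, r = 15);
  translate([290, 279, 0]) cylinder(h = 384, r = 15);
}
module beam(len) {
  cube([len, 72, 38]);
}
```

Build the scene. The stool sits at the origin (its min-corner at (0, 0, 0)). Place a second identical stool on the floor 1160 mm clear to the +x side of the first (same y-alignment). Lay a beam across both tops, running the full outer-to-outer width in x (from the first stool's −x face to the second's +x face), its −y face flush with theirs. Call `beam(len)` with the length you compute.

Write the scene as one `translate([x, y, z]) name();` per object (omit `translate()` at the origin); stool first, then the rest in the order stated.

stool();
translate([1465, 0, 0]) stool();
translate([0, 0, 408]) beam(1770);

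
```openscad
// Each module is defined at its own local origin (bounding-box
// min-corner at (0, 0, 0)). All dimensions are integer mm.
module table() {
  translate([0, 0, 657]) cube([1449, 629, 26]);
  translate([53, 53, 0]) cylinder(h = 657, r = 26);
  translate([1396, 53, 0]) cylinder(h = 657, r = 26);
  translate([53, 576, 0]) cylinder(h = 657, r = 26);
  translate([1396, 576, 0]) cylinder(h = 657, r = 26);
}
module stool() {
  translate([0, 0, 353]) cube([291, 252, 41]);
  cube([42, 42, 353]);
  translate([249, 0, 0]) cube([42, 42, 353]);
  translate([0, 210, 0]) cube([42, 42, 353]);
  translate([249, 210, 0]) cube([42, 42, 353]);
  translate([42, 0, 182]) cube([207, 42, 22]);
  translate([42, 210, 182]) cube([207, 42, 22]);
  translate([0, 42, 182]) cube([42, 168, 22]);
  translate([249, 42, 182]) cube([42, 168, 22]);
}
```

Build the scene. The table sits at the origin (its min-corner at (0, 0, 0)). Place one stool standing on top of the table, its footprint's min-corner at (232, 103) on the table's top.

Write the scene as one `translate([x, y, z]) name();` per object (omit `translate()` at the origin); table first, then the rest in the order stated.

table();
translate([232, 103, 683]) stool();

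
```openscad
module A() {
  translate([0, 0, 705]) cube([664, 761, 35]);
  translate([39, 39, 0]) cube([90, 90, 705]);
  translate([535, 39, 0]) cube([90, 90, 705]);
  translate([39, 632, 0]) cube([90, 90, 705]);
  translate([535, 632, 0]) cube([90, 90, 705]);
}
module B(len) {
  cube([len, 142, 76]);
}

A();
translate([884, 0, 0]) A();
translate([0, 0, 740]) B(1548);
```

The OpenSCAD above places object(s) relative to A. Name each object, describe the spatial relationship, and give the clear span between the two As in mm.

Second table starts at x = 884; first ends at x = 664; clear span = 884 − 664 = 220 mm.

A is a table. B is a beam. A beam spans the tops of two tables. The clear span between the two tables is 220 mm.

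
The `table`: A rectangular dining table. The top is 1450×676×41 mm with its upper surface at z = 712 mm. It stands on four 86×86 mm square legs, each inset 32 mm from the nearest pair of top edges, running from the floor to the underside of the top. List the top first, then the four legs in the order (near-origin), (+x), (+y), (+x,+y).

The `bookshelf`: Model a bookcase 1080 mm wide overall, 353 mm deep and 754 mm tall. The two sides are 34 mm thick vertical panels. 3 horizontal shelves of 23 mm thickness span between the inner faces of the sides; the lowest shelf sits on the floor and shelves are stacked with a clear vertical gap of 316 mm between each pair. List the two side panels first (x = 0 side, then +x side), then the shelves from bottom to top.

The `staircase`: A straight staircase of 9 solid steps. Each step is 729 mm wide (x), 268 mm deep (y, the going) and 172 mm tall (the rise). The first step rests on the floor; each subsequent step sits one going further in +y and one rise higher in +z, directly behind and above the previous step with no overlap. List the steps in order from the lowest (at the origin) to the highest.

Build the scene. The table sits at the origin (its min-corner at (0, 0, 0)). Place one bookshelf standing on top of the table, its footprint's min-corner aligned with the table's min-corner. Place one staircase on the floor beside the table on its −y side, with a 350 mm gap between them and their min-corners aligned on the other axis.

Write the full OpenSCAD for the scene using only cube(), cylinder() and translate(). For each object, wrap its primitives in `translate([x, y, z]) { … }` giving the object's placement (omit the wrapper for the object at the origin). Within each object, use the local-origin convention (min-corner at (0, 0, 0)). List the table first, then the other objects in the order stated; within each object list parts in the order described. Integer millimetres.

translate([0, 0, 671]) cube([1450, 676, 41]);
translate([32, 32, 0]) cube([86, 86, 671]);
translate([1332, 32, 0]) cube([86, 86, 671]);
translate([32, 558, 0]) cube([86, 86, 671]);
translate([1332, 558, 0]) cube([86, 86, 671]);
translate([0, 0, 712]) {
  cube([34, 353, 754]);
  translate([1046, 0, 0]) cube([34, 353, 754]);
  translate([34, 0, 0]) cube([1012, 353, 23]);
  translate([34, 0, 339]) cube([1012, 353, 23]);
  translate([34, 0, 678]) cube([1012, 353, 23]);
}
translate([0, -2762, 0]) {
  cube([729, 268, 172]);
  translate([0, 268, 172]) cube([729, 268, 172]);
  translate([0, 536, 344]) cube([729, 268, 172]);
  translate([0, 804, 516]) cube([729, 268, 172]);
  translate([0, 1072, 688]) cube([729, 268, 172]);
  translate([0, 1340, 860]) cube([729, 268, 172]);
  translate([0, 1608, 1032]) cube([729, 268, 172]);
  translate([0, 1876, 1204]) cube([729, 268, 172]);
  translate([0, 2144, 1376]) cube([729, 268, 172]);
}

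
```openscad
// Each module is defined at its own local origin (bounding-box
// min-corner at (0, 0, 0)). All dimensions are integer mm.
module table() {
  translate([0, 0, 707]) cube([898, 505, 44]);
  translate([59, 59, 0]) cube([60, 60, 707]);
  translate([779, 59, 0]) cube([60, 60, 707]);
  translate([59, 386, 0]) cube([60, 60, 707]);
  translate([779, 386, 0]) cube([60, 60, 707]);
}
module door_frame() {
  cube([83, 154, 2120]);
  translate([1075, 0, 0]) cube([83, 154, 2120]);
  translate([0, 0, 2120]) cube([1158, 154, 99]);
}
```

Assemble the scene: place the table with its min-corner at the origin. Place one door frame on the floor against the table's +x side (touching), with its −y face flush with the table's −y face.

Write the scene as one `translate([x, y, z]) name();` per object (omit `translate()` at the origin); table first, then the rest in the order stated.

table();
translate([898, 0, 0]) door_frame();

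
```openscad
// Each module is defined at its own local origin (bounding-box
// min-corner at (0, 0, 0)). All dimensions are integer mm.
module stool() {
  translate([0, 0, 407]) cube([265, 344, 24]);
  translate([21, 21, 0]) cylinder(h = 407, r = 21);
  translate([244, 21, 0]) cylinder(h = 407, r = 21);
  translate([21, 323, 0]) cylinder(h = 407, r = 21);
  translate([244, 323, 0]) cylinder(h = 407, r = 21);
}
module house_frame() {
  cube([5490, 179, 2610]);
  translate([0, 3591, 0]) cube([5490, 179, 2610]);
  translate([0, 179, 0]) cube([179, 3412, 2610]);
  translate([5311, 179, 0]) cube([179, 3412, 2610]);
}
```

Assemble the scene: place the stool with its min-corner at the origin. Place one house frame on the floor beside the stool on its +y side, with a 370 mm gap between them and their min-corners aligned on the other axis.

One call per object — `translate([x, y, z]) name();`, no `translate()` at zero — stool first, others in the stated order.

stool();
translate([0, 714, 0]) house_frame();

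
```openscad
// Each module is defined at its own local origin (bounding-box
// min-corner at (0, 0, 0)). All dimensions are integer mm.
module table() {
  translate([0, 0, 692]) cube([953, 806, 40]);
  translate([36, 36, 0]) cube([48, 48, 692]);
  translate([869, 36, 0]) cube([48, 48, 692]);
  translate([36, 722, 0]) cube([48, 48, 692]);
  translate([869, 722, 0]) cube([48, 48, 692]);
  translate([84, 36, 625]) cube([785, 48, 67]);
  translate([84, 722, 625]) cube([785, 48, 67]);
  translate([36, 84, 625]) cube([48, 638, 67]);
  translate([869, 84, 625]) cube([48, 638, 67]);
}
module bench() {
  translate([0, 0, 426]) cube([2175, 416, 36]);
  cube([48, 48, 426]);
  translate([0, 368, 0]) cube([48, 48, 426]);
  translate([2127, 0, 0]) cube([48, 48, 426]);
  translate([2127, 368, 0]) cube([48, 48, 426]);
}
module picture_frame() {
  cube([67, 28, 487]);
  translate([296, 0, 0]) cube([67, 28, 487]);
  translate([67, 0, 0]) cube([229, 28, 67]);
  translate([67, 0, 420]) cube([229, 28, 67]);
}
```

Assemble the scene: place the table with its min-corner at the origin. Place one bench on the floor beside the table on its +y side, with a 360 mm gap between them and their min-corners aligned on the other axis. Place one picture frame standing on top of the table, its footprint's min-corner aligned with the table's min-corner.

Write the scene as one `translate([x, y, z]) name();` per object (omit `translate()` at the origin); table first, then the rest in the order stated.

table();
translate([0, 1166, 0]) bench();
translate([0, 0, 732]) picture_frame();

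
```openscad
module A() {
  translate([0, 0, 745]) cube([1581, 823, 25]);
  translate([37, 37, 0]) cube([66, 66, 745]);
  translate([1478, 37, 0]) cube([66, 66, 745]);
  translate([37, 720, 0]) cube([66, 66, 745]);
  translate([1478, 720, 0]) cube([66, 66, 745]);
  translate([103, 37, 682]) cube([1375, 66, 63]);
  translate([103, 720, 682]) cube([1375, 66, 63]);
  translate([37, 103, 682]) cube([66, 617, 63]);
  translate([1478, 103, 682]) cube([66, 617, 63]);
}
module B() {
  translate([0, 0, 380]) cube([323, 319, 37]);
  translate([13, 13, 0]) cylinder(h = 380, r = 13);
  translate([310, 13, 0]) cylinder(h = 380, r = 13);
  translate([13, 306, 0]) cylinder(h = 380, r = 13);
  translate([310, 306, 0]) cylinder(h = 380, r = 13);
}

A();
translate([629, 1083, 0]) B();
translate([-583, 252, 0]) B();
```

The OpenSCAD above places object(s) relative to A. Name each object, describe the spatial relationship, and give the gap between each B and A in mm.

Each stool's nearest face is 260 mm from the table's bounding box.

A is a table. B is a stool. Two stools sit around the table at the +y, −x sides. The gap between each stool and the table is 260 mm.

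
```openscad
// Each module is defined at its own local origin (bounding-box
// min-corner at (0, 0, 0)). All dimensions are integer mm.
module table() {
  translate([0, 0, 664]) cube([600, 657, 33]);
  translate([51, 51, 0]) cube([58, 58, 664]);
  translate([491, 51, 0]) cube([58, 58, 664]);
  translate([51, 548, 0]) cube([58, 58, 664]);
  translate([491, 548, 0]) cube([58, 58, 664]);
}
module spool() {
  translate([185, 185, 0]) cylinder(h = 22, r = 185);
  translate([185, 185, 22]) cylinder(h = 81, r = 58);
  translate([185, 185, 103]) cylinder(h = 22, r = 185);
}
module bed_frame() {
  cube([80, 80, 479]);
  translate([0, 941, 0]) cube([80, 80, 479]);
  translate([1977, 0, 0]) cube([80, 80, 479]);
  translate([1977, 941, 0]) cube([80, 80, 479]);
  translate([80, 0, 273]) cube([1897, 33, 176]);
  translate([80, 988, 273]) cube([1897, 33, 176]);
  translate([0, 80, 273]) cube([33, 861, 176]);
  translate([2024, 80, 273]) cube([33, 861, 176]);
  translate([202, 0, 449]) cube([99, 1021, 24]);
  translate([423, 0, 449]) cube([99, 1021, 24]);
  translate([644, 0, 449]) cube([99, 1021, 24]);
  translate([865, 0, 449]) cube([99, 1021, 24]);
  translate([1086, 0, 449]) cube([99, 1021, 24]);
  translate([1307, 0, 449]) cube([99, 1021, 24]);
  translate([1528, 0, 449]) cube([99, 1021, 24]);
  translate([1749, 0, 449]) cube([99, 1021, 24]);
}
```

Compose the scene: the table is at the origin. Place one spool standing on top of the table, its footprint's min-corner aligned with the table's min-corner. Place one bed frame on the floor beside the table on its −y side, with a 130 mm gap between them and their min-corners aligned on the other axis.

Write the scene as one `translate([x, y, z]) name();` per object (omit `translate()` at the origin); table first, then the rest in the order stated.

table();
translate([0, 0, 697]) spool();
translate([0, -1151, 0]) bed_frame();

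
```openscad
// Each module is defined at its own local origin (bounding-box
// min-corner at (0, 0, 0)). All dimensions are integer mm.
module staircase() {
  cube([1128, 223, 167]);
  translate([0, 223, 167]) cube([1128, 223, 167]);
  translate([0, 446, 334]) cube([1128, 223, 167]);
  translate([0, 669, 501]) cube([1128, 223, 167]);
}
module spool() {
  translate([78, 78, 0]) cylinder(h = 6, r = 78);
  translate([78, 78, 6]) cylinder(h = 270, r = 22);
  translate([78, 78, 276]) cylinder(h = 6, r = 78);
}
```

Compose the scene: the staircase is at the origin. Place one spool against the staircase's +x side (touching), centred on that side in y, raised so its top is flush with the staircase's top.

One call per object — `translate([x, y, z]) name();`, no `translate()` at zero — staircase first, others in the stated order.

staircase();
translate([1128, 368, 386]) spool();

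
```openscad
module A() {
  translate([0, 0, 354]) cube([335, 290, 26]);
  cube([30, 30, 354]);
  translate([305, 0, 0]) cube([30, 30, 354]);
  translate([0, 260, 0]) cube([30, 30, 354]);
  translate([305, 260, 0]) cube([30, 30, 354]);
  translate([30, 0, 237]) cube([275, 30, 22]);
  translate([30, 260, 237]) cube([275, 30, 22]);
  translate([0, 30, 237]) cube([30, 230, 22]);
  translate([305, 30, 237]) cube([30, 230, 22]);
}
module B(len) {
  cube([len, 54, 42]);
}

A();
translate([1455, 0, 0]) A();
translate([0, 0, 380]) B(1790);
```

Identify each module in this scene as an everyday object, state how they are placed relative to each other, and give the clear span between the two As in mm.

Second stool starts at x = 1455; first ends at x = 335; clear span = 1455 − 335 = 1120 mm.

A is a stool. B is a beam. A beam spans the tops of two stools. The clear span between the two stools is 1120 mm.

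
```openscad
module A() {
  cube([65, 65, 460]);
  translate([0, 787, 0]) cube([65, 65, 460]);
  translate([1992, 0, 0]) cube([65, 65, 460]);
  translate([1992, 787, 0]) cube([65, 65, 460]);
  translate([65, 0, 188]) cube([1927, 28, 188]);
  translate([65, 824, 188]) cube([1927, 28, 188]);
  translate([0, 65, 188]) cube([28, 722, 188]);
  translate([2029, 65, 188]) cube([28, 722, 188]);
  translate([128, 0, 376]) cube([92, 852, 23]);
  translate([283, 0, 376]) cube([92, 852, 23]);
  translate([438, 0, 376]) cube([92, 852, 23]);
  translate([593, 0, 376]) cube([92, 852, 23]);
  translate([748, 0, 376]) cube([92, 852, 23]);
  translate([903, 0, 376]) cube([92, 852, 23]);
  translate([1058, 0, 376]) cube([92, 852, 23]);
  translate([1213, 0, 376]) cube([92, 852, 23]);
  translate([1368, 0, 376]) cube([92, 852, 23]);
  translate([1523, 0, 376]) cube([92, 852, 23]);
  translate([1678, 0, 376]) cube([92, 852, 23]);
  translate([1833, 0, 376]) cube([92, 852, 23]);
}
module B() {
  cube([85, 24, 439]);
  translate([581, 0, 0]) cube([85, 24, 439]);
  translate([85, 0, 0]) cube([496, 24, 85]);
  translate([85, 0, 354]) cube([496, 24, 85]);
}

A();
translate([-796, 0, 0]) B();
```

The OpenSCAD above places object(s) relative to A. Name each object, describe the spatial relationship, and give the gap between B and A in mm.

A is a bed frame. B is a picture frame. The picture frame is on the floor beside the bed frame on its −x side. The gap between the picture frame and the bed frame is 130 mm.

The picture frame's nearest face is 130 mm from the bed frame's −x face.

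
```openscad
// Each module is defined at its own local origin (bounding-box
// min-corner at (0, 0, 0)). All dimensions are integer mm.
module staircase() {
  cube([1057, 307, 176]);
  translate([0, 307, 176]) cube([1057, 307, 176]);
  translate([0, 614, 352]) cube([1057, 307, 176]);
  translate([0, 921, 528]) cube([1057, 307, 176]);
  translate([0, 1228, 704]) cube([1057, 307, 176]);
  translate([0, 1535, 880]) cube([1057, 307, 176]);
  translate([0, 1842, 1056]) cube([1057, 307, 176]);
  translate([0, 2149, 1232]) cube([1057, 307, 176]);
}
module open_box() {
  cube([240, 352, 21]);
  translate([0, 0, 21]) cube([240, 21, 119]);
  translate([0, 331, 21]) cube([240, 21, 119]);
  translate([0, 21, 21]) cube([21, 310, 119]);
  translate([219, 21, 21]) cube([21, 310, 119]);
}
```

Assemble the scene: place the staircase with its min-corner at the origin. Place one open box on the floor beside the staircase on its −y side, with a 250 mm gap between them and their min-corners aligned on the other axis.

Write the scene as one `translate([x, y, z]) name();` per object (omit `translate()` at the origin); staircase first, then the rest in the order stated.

staircase();
translate([0, -602, 0]) open_box();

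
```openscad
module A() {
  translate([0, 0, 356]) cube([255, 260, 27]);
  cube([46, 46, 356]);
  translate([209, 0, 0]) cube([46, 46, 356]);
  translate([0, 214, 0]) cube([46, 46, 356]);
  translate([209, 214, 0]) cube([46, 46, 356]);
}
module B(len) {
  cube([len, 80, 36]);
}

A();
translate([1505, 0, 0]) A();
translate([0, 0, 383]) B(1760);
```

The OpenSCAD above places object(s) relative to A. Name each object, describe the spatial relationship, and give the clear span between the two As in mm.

A is a stool. B is a beam. A beam spans the tops of two stools. The clear span between the two stools is 1250 mm.

Second stool starts at x = 1505; first ends at x = 255; clear span = 1505 − 255 = 1250 mm.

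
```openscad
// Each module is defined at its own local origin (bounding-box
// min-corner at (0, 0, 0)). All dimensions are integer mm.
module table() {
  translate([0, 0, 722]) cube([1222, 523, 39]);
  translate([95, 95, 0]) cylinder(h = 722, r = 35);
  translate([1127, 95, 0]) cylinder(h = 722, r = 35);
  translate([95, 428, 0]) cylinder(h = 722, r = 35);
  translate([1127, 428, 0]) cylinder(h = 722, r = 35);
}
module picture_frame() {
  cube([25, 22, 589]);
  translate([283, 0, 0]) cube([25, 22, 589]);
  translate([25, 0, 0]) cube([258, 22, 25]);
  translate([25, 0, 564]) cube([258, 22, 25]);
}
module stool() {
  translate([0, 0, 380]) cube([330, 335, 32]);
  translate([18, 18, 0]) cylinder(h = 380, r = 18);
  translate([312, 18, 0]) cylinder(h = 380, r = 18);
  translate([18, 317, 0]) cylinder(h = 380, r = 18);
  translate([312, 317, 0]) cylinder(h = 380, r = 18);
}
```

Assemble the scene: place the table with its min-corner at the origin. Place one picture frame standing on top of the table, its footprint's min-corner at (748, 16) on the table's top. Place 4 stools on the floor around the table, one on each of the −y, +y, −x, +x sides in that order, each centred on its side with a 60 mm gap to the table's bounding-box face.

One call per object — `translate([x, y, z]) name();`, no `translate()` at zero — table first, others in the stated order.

table();
translate([748, 16, 761]) picture_frame();
translate([446, -395, 0]) stool();
translate([446, 583, 0]) stool();
translate([-390, 94, 0]) stool();
translate([1282, 94, 0]) stool();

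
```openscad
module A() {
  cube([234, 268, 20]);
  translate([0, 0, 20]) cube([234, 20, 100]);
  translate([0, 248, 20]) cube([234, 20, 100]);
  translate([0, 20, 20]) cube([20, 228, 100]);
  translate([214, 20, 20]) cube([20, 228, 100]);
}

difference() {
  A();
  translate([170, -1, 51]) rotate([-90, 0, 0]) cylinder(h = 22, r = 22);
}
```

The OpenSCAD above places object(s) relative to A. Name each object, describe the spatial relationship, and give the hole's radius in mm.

A is an open box. The open box has a circular hole through its front wall. The hole's radius is 22 mm.

The subtracted cylinder has r = 22 mm.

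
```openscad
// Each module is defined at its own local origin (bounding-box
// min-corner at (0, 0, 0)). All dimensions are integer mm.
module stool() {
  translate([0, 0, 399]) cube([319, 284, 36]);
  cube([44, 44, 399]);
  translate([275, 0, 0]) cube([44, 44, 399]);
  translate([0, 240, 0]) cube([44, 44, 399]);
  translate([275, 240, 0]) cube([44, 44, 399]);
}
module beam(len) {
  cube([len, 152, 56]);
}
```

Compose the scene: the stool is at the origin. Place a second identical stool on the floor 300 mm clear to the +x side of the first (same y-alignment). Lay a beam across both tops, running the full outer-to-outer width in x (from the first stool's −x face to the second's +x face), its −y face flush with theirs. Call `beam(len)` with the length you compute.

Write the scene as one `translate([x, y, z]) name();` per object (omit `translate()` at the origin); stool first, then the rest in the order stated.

stool();
translate([619, 0, 0]) stool();
translate([0, 0, 435]) beam(938);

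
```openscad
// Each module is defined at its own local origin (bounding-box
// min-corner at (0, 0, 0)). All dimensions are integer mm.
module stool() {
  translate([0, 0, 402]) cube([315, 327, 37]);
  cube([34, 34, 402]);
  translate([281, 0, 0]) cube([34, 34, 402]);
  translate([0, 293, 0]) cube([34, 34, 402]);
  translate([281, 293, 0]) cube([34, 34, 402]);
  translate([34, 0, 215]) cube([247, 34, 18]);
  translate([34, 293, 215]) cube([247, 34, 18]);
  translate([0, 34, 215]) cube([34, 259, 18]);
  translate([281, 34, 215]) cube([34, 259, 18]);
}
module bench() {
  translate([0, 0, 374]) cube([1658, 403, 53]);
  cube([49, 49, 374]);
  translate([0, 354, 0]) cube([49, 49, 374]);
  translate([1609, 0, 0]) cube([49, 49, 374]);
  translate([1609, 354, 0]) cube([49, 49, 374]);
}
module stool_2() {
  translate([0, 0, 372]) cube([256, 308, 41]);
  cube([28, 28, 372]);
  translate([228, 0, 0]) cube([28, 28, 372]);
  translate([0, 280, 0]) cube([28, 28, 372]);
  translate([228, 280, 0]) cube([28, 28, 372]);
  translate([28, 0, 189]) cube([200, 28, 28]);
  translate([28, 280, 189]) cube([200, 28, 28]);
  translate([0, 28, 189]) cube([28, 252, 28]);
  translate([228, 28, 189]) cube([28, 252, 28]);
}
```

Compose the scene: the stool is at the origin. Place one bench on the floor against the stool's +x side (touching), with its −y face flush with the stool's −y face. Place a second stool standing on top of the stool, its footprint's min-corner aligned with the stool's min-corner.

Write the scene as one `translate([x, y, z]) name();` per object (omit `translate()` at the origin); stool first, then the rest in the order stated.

stool();
translate([315, 0, 0]) bench();
translate([0, 0, 439]) stool_2();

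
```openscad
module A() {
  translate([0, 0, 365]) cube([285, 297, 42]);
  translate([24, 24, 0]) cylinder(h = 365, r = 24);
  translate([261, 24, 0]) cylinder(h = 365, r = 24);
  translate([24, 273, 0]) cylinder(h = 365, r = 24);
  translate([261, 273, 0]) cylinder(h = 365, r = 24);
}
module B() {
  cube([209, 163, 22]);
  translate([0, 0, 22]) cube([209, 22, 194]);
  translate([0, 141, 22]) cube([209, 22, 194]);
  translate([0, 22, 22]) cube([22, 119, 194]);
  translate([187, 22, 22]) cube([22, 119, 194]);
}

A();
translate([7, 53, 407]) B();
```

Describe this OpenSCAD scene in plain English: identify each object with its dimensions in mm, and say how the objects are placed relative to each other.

A is a four-legged stool. The seat is 285×297 mm, 42 mm thick, top at z = 407 mm. It stands on four round legs, each 48 mm in diameter, from z = 0 to the seat underside, each leg's axis is inset half a diameter from the nearest pair of seat edges (so the leg's bounding box is flush with the corner).

B is an open-topped rectangular box: outside dimensions 209×163×216 mm, with a uniform wall and base thickness of 22 mm. The base is a full 209×163 slab on the floor; four walls sit on top of the base. The front and back walls (the −y and +y sides) span the full width; the two side walls fit between them.

The open box is on top of the stool.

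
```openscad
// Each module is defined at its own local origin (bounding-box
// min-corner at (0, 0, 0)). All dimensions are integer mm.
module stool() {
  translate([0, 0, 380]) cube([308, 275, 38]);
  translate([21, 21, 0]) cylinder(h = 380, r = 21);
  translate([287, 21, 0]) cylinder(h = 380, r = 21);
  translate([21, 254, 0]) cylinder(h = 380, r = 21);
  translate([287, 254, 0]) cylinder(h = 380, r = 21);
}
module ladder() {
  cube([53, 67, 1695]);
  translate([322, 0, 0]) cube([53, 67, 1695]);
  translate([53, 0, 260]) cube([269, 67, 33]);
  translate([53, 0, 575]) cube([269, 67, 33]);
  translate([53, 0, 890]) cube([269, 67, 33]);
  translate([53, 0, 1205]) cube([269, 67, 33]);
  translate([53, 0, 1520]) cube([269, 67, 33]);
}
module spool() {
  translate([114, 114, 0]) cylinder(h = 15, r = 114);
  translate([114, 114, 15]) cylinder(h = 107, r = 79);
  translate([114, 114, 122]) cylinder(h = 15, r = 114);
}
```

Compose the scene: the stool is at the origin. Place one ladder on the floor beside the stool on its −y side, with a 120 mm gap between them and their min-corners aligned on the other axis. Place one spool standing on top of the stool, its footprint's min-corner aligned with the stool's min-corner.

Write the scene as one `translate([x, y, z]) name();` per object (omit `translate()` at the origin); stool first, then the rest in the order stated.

stool();
translate([0, -187, 0]) ladder();
translate([0, 0, 418]) spool();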